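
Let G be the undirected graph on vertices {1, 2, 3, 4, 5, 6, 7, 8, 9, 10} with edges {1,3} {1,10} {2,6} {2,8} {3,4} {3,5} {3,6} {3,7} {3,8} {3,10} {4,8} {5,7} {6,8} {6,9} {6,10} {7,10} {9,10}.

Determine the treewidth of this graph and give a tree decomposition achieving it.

The largest bag has 3 vertices, giving width 2; this decomposition certifies tw(G) ≤ 2. Conversely, {6, 9, 10} is a clique of size 3, and the vertices of any clique must share a bag in every tree decomposition; so some bag has ≥ 3 vertices and tw(G) ≥ 2. Hence tw(G) = 2 exactly.

Treewidth 2.
One optimal decomposition is:
Bags: B1 = {3, 6, 8}  B2 = {3, 6, 10}  B3 = {2, 6, 8}  B4 = {6, 9, 10}  B5 = {3, 7, 10}  B6 = {1, 3, 10}  B7 = {3, 4, 8}  B8 = {3, 5, 7}
Tree: B1–B2, B1–B3, B2–B4, B2–B5, B2–B6, B1–B7, B5–B8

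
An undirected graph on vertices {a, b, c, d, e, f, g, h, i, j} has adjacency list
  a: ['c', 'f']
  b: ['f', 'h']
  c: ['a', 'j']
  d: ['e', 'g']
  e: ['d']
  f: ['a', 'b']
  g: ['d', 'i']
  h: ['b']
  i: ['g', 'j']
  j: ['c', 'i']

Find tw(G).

1

A width-1 tree decomposition is:
Bags: B1 = {d, e}  B2 = {d, g}  B3 = {g, i}  B4 = {i, j}  B5 = {c, j}  B6 = {a, c}  B7 = {a, f}  B8 = {b, f}  B9 = {b, h}
Tree: B1–B2, B2–B3, B3–B4, B4–B5, B5–B6, B6–B7, B7–B8, B8–B9
Every bag has size at most 2, so the width is 2 − 1 = 1 and tw(G) ≤ 1. G has an edge, so its treewidth is at least 1. Hence tw(G) = 1 exactly.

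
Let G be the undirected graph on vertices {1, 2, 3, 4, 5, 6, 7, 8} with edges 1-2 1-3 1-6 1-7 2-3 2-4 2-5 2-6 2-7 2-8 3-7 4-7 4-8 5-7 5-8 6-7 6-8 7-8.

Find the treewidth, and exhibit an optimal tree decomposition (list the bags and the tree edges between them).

Each bag holds 4 vertices, so the decomposition has width 3, which upper-bounds the treewidth. On the other hand G contains the 4-clique {2, 4, 7, 8}. A clique must lie in a single bag of any decomposition, so no decomposition can have width below 3. Therefore the treewidth is 3.

Treewidth 3.
One optimal decomposition is:
Bags: B1 = {1, 2, 3, 7}  B2 = {1, 2, 6, 7}  B3 = {2, 6, 7, 8}  B4 = {2, 5, 7, 8}  B5 = {2, 4, 7, 8}
Tree: B1–B2, B2–B3, B3–B4, B3–B5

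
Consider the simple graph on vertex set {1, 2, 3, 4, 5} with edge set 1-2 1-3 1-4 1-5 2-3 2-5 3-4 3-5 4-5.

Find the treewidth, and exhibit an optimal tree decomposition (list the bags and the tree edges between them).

Treewidth 3.
One optimal decomposition is:
Bags: B1 = {1, 3, 4, 5}  B2 = {1, 2, 3, 5}
Tree: B1–B2

Every bag has size at most 4, so the width is 4 − 1 = 3 and tw(G) ≤ 3. For the lower bound, the 4 vertices {1, 2, 3, 5} are pairwise adjacent, and any tree decomposition puts a clique entirely inside one bag — forcing width ≥ 3. Therefore the treewidth is 3.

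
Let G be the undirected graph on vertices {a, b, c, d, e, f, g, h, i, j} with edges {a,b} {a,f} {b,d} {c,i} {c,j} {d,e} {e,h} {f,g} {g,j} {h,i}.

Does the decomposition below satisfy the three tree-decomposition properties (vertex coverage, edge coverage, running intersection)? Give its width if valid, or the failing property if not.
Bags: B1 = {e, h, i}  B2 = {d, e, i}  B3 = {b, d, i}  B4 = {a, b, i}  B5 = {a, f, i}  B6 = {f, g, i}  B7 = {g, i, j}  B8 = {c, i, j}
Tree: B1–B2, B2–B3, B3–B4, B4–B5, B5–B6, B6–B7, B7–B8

Vertex coverage: the bags together contain {a, b, c, d, e, f, g, h, i, j}, the full vertex set. Edge coverage: each edge of G has both endpoints in at least one bag. Running intersection: for every vertex, the bags containing it form a connected subtree. All three properties hold, so this is a valid tree decomposition of width max|bag| − 1 = 2, and hence tw(G) ≤ 2.

Yes; width 2.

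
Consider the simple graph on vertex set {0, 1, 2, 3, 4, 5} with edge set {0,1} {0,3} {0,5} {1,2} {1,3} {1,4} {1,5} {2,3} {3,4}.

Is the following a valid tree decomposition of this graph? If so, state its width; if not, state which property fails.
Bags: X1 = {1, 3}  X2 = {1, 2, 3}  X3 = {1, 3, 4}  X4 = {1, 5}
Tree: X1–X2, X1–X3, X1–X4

A tree decomposition must satisfy three properties: every vertex lies in some bag; for every edge, both endpoints lie together in some bag; and for every vertex, the bags containing it form a connected subtree. Here vertex 0 appears in no bag, so the decomposition is invalid.

No — vertex 0 appears in no bag.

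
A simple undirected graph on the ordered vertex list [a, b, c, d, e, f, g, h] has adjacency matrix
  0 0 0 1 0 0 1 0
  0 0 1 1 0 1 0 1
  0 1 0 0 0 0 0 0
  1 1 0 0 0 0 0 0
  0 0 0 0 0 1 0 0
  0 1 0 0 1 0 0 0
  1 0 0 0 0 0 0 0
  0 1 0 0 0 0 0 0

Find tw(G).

A width-1 tree decomposition is:
Bags: B1 = {b, d}  B2 = {b, f}  B3 = {a, d}  B4 = {e, f}  B5 = {b, c}  B6 = {b, h}  B7 = {a, g}
Tree: B1–B2, B1–B3, B2–B4, B2–B5, B1–B6, B3–B7
The largest bag has 2 vertices, giving width 1; this decomposition certifies tw(G) ≤ 1. G has an edge, so its treewidth is at least 1. Therefore the treewidth is 1.

1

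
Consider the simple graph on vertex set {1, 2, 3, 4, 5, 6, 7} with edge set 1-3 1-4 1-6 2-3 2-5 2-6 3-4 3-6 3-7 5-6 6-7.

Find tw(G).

A width-2 tree decomposition is:
Bags: B1 = {1, 3, 4}  B2 = {1, 3, 6}  B3 = {2, 3, 6}  B4 = {3, 6, 7}  B5 = {2, 5, 6}
Tree: B1–B2, B2–B3, B3–B4, B3–B5
Each bag holds 3 vertices, so the decomposition has width 2, which upper-bounds the treewidth. Conversely, {1, 3, 4} is a clique of size 3, and the vertices of any clique must share a bag in every tree decomposition; so some bag has ≥ 3 vertices and tw(G) ≥ 2. The upper and lower bounds meet at 2, so that is the treewidth.

2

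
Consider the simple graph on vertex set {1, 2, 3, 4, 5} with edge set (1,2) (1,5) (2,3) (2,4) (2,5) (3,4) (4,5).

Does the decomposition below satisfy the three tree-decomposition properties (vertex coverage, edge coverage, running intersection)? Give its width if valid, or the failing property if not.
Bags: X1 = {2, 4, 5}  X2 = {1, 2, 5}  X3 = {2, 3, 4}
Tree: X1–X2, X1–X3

Checking the three conditions: (i) the bags cover all of {1, 2, 3, 4, 5}; (ii) for each edge, some bag contains both endpoints; (iii) the bags containing any fixed vertex form a subtree. All hold, so the decomposition is valid with width 3 − 1 = 2.

Yes; width 2.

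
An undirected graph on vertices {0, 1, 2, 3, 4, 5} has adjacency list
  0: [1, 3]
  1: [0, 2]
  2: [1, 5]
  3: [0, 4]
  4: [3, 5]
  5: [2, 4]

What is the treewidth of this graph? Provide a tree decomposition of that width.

Treewidth 2.
One such decomposition:
Bags: B1 = {0, 1, 3}  B2 = {1, 2, 3}  B3 = {2, 3, 5}  B4 = {3, 4, 5}
Tree: B1–B2, B2–B3, B3–B4

The largest bag has 3 vertices, giving width 2; this decomposition certifies tw(G) ≤ 2. Since 3–0–1–2–5–4–3 is a cycle in G, G is not acyclic. Forests are exactly the graphs of treewidth ≤ 1, so tw(G) ≥ 2. Therefore the treewidth is 2.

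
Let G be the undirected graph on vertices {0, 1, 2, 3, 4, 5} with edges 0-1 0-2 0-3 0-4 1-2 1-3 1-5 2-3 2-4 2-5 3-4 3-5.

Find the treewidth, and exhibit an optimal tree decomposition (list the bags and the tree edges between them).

Treewidth 3.
One optimal decomposition is:
Bags: B1 = {0, 2, 3, 4}  B2 = {0, 1, 2, 3}  B3 = {1, 2, 3, 5}
Tree: B1–B2, B2–B3

The largest bag has 4 vertices, giving width 3; this decomposition certifies tw(G) ≤ 3. On the other hand G contains the 4-clique {0, 1, 2, 3}. A clique must lie in a single bag of any decomposition, so no decomposition can have width below 3. The upper and lower bounds meet at 3, so that is the treewidth.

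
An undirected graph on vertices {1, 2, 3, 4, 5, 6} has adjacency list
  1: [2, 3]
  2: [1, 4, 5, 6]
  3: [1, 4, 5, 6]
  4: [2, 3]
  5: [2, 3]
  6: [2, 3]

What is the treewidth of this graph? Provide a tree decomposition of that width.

Treewidth 2.
One optimal decomposition is:
Bags: B1 = {2, 3, 5}  B2 = {2, 3, 6}  B3 = {2, 3, 4}  B4 = {1, 2, 3}
Tree: B1–B2, B2–B3, B3–B4

Each bag holds 3 vertices, so the decomposition has width 2, which upper-bounds the treewidth. For the lower bound, G contains the cycle 2–5–3–6–2, so G is not a forest; only forests have treewidth ≤ 1, hence tw(G) ≥ 2. The upper and lower bounds meet at 2, so that is the treewidth.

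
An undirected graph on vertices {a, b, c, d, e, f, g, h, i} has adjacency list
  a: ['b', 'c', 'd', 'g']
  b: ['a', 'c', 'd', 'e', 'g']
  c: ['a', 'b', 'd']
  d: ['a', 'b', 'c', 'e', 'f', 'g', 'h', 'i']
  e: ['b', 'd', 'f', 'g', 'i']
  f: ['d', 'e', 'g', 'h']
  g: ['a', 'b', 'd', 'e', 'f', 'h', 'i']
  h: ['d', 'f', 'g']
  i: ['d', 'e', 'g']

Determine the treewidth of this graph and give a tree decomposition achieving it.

Each bag holds 4 vertices, so the decomposition has width 3, which upper-bounds the treewidth. For the lower bound, the 4 vertices {d, e, f, g} are pairwise adjacent, and any tree decomposition puts a clique entirely inside one bag — forcing width ≥ 3. The upper and lower bounds meet at 3, so that is the treewidth.

Treewidth 3.
Bags: B1 = {d, e, f, g}  B2 = {b, d, e, g}  B3 = {a, b, d, g}  B4 = {d, f, g, h}  B5 = {d, e, g, i}  B6 = {a, b, c, d}
Tree: B1–B2, B2–B3, B1–B4, B2–B5, B3–B6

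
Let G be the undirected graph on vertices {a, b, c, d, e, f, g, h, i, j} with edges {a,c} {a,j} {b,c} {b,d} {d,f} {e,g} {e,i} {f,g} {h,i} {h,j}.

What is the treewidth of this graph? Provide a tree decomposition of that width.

The largest bag has 3 vertices, giving width 2; this decomposition certifies tw(G) ≤ 2. Since e–i–h–j–a–c–b–d–f–g–e is a cycle in G, G is not acyclic. Forests are exactly the graphs of treewidth ≤ 1, so tw(G) ≥ 2. The upper and lower bounds meet at 2, so that is the treewidth.

Treewidth 2.
One such decomposition:
Bags: B1 = {e, h, i}  B2 = {e, h, j}  B3 = {a, e, j}  B4 = {a, c, e}  B5 = {b, c, e}  B6 = {b, d, e}  B7 = {d, e, f}  B8 = {e, f, g}
Tree: B1–B2, B2–B3, B3–B4, B4–B5, B5–B6, B6–B7, B7–B8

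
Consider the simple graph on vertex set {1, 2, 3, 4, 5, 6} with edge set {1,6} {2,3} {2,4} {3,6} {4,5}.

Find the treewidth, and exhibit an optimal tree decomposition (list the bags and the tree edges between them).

Every bag has size at most 2, so the width is 2 − 1 = 1 and tw(G) ≤ 1. Any graph with an edge has treewidth ≥ 1, and G has the edge 5–4. Combining the bounds, tw(G) = 1.

Treewidth 1.
Bags: B1 = {4, 5}  B2 = {2, 4}  B3 = {2, 3}  B4 = {3, 6}  B5 = {1, 6}
Tree: B1–B2, B2–B3, B3–B4, B4–B5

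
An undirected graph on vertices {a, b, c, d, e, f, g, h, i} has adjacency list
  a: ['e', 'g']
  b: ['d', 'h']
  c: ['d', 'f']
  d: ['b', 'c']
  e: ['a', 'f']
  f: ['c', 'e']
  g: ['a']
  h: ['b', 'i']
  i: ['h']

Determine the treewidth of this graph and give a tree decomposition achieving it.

Treewidth 1.
Bags: B1 = {a, g}  B2 = {a, e}  B3 = {e, f}  B4 = {c, f}  B5 = {c, d}  B6 = {b, d}  B7 = {b, h}  B8 = {h, i}
Tree: B1–B2, B2–B3, B3–B4, B4–B5, B5–B6, B6–B7, B7–B8

Every bag has size at most 2, so the width is 2 − 1 = 1 and tw(G) ≤ 1. Any graph with an edge has treewidth ≥ 1, and G has the edge g–a. Combining the bounds, tw(G) = 1.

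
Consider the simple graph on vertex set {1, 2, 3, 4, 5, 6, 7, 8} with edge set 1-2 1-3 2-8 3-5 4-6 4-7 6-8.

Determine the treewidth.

A width-1 tree decomposition is:
Bags: B1 = {4, 7}  B2 = {4, 6}  B3 = {6, 8}  B4 = {2, 8}  B5 = {1, 2}  B6 = {1, 3}  B7 = {3, 5}
Tree: B1–B2, B2–B3, B3–B4, B4–B5, B5–B6, B6–B7
The largest bag has 2 vertices, giving width 1; this decomposition certifies tw(G) ≤ 1. Any graph with an edge has treewidth ≥ 1, and G has the edge 7–4. The upper and lower bounds meet at 1, so that is the treewidth.

1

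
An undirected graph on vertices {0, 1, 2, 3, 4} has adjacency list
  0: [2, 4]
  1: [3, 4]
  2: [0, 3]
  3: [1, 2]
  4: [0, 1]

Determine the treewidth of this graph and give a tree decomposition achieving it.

Treewidth 2.
Bags: B1 = {0, 2, 4}  B2 = {2, 3, 4}  B3 = {1, 3, 4}
Tree: B1–B2, B2–B3

The largest bag has 3 vertices, giving width 2; this decomposition certifies tw(G) ≤ 2. The edges 4–0–2–3–1–4 form a cycle, so G is not a tree and its treewidth is at least 2. Therefore the treewidth is 2.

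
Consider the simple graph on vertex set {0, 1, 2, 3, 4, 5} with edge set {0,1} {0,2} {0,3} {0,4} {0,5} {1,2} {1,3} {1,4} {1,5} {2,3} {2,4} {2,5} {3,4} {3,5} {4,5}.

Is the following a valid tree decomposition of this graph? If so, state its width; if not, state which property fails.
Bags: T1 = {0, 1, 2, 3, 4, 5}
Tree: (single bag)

Yes; width 5.

Vertex coverage: the bags together contain {0, 1, 2, 3, 4, 5}, the full vertex set. Edge coverage: each edge of G has both endpoints in at least one bag. Running intersection: for every vertex, the bags containing it form a connected subtree. All three properties hold, so this is a valid tree decomposition of width max|bag| − 1 = 5, and hence tw(G) ≤ 5.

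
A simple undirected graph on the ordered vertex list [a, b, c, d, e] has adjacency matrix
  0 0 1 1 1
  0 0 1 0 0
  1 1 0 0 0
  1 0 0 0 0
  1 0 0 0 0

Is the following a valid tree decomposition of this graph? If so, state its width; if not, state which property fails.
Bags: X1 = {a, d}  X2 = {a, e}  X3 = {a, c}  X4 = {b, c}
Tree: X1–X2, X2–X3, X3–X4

Yes; width 1.

Checking the three conditions: (i) the bags cover all of {a, b, c, d, e}; (ii) for each edge, some bag contains both endpoints; (iii) the bags containing any fixed vertex form a subtree. All hold, so the decomposition is valid with width 2 − 1 = 1.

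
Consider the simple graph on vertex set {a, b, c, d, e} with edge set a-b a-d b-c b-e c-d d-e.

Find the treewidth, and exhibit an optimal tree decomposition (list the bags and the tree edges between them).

Treewidth 2.
One such decomposition:
Bags: B1 = {a, b, d}  B2 = {b, d, e}  B3 = {b, c, d}
Tree: B1–B2, B2–B3

Every bag has size at most 3, so the width is 3 − 1 = 2 and tw(G) ≤ 2. Since b–a–d–e–b is a cycle in G, G is not acyclic. Forests are exactly the graphs of treewidth ≤ 1, so tw(G) ≥ 2. Therefore the treewidth is 2.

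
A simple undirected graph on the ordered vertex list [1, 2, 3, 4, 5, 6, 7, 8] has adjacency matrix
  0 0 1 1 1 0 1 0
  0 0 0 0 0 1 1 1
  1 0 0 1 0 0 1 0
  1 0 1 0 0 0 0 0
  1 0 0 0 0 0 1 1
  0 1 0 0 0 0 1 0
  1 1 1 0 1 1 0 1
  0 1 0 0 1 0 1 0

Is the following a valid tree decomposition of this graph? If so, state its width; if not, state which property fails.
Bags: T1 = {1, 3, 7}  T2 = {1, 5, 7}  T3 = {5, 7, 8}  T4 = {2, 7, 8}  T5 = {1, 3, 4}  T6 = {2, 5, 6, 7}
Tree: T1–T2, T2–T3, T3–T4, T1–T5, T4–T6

No — bags containing vertex 5 are not connected in the tree.

A tree decomposition must satisfy three properties: every vertex lies in some bag; for every edge, both endpoints lie together in some bag; and for every vertex, the bags containing it form a connected subtree. Here bags containing vertex 5 are not connected in the tree, so the decomposition is invalid.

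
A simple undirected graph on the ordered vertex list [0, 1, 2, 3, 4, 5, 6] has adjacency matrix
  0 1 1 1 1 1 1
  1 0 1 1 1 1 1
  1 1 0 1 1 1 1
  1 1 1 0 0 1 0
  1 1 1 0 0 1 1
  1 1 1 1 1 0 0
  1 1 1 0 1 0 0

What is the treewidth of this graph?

4

A width-4 tree decomposition is:
Bags: B1 = {0, 1, 2, 3, 5}  B2 = {0, 1, 2, 4, 5}  B3 = {0, 1, 2, 4, 6}
Tree: B1–B2, B2–B3
Each bag holds 5 vertices, so the decomposition has width 4, which upper-bounds the treewidth. For the lower bound, the 5 vertices {0, 1, 2, 3, 5} are pairwise adjacent, and any tree decomposition puts a clique entirely inside one bag — forcing width ≥ 4. The upper and lower bounds meet at 4, so that is the treewidth.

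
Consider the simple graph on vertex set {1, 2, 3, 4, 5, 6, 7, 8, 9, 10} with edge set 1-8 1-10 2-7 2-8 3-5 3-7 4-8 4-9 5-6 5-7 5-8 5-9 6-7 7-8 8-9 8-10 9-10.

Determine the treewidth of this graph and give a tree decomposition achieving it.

Treewidth 2.
One optimal decomposition is:
Bags: B1 = {5, 8, 9}  B2 = {8, 9, 10}  B3 = {5, 7, 8}  B4 = {2, 7, 8}  B5 = {1, 8, 10}  B6 = {5, 6, 7}  B7 = {3, 5, 7}  B8 = {4, 8, 9}
Tree: B1–B2, B1–B3, B3–B4, B2–B5, B3–B6, B6–B7, B1–B8

Each bag holds 3 vertices, so the decomposition has width 2, which upper-bounds the treewidth. On the other hand G contains the 3-clique {1, 8, 10}. A clique must lie in a single bag of any decomposition, so no decomposition can have width below 2. The upper and lower bounds meet at 2, so that is the treewidth.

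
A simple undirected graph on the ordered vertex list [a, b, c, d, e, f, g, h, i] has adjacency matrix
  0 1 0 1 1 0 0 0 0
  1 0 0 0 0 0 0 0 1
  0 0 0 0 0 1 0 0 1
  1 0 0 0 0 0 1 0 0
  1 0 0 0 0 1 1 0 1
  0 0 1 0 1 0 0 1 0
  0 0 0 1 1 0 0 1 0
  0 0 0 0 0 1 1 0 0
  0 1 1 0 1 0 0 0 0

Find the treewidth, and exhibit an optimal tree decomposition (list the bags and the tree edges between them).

Treewidth 3.
Bags: B1 = {a, b, c, i}  B2 = {a, c, e, i}  B3 = {a, c, e, f}  B4 = {a, d, e, f}  B5 = {d, e, f, g}  B6 = {d, f, g, h}
Tree: B1–B2, B2–B3, B3–B4, B4–B5, B5–B6

Every bag has size at most 4, so the width is 4 − 1 = 3 and tw(G) ≤ 3. For the lower bound: the 4 vertex sets {b,c,i}, {a}, {e}, {d,f,g,h} are disjoint, each induces a connected subgraph, and every pair is joined by at least one edge of G. Contracting each set to a single vertex therefore yields K_{4} as a minor, and since treewidth is minor-monotone, tw(G) ≥ tw(K_{4}) = 3. Combining the bounds, tw(G) = 3.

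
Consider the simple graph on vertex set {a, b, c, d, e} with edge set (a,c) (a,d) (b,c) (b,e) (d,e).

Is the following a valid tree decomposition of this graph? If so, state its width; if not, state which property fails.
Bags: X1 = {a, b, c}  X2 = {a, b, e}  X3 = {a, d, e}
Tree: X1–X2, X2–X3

Every vertex of G appears in some bag (union = {a, b, c, d, e}); every edge is covered by a bag; and for each vertex v the set of bags containing v is connected in the bag tree. The decomposition is therefore valid. The largest bag has 3 vertices, so the width is 2.

Yes; width 2.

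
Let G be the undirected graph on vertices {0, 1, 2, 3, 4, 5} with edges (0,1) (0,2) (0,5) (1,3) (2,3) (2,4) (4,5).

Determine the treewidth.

2

A width-2 tree decomposition is:
Bags: B1 = {1, 2, 3}  B2 = {0, 1, 2}  B3 = {0, 2, 4}  B4 = {0, 4, 5}
Tree: B1–B2, B2–B3, B3–B4
The largest bag has 3 vertices, giving width 2; this decomposition certifies tw(G) ≤ 2. The edges 3–1–0–2–3 form a cycle, so G is not a tree and its treewidth is at least 2. Therefore the treewidth is 2.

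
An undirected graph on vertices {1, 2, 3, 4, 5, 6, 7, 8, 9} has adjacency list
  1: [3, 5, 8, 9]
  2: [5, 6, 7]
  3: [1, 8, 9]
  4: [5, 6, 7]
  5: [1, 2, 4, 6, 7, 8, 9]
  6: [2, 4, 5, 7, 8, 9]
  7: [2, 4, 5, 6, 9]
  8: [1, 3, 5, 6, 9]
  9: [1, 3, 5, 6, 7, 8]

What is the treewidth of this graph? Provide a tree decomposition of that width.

Each bag holds 4 vertices, so the decomposition has width 3, which upper-bounds the treewidth. On the other hand G contains the 4-clique {1, 3, 8, 9}. A clique must lie in a single bag of any decomposition, so no decomposition can have width below 3. The upper and lower bounds meet at 3, so that is the treewidth.

Treewidth 3.
One optimal decomposition is:
Bags: B1 = {5, 6, 8, 9}  B2 = {5, 6, 7, 9}  B3 = {2, 5, 6, 7}  B4 = {1, 5, 8, 9}  B5 = {4, 5, 6, 7}  B6 = {1, 3, 8, 9}
Tree: B1–B2, B2–B3, B1–B4, B2–B5, B4–B6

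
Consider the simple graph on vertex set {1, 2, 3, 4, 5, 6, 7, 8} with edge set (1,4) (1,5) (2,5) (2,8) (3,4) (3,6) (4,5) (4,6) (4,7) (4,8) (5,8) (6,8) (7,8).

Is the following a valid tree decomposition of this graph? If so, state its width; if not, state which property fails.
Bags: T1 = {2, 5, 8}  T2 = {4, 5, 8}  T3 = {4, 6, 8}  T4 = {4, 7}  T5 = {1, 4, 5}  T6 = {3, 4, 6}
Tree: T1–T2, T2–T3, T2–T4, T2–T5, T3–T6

A tree decomposition must satisfy three properties: every vertex lies in some bag; for every edge, both endpoints lie together in some bag; and for every vertex, the bags containing it form a connected subtree. Here edge (8,7) lies in no bag, so the decomposition is invalid.

No — edge (8,7) lies in no bag.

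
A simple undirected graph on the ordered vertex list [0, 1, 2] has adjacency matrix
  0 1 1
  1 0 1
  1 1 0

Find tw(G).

A width-2 tree decomposition is:
Bags: B1 = {0, 1, 2}
Tree: (single bag)
With just one bag of size 3, the width is 3 − 1 = 2, so tw(G) ≤ 2. Conversely, {0, 1, 2} is a clique of size 3, and the vertices of any clique must share a bag in every tree decomposition; so some bag has ≥ 3 vertices and tw(G) ≥ 2. Therefore the treewidth is 2.

2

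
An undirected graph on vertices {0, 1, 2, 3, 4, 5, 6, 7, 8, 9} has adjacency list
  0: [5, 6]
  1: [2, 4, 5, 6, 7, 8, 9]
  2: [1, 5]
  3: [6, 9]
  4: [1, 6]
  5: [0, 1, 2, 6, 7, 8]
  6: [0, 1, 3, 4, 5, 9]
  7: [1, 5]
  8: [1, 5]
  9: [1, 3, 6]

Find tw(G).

2

A width-2 tree decomposition is:
Bags: B1 = {1, 5, 6}  B2 = {1, 5, 8}  B3 = {1, 2, 5}  B4 = {1, 6, 9}  B5 = {3, 6, 9}  B6 = {1, 4, 6}  B7 = {1, 5, 7}  B8 = {0, 5, 6}
Tree: B1–B2, B2–B3, B1–B4, B4–B5, B1–B6, B3–B7, B1–B8
Each bag holds 3 vertices, so the decomposition has width 2, which upper-bounds the treewidth. Conversely, {0, 5, 6} is a clique of size 3, and the vertices of any clique must share a bag in every tree decomposition; so some bag has ≥ 3 vertices and tw(G) ≥ 2. Therefore the treewidth is 2.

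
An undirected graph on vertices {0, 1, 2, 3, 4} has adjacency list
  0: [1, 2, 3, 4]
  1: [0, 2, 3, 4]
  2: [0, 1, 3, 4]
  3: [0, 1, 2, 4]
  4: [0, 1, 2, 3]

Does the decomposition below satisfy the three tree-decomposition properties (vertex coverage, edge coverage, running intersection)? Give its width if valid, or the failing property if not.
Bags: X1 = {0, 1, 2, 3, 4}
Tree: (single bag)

Yes; width 4.

Every vertex of G appears in some bag (union = {0, 1, 2, 3, 4}); every edge is covered by a bag; and for each vertex v the set of bags containing v is connected in the bag tree. The decomposition is therefore valid. The largest bag has 5 vertices, so the width is 4.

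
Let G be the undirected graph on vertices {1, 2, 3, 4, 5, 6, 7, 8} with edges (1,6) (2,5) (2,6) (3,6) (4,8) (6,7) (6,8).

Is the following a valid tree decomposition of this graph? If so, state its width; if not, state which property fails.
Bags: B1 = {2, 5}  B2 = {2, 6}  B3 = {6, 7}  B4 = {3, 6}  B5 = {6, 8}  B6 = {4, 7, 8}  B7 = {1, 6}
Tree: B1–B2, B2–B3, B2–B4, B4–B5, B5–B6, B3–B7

A tree decomposition must satisfy three properties: every vertex lies in some bag; for every edge, both endpoints lie together in some bag; and for every vertex, the bags containing it form a connected subtree. Here bags containing vertex 7 are not connected in the tree, so the decomposition is invalid.

No — bags containing vertex 7 are not connected in the tree.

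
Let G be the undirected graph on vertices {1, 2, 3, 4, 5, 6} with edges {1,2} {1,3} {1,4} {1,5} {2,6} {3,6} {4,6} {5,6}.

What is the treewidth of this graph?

A width-2 tree decomposition is:
Bags: B1 = {1, 3, 6}  B2 = {1, 4, 6}  B3 = {1, 2, 6}  B4 = {1, 5, 6}
Tree: B1–B2, B2–B3, B3–B4
Each bag holds 3 vertices, so the decomposition has width 2, which upper-bounds the treewidth. The edges 1–3–6–4–1 form a cycle, so G is not a tree and its treewidth is at least 2. Therefore the treewidth is 2.

2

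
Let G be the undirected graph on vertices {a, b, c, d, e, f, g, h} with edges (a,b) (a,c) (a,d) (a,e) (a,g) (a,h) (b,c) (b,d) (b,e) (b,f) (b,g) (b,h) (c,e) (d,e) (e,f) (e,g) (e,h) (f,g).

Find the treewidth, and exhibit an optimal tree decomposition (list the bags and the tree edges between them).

Each bag holds 4 vertices, so the decomposition has width 3, which upper-bounds the treewidth. On the other hand G contains the 4-clique {a, b, d, e}. A clique must lie in a single bag of any decomposition, so no decomposition can have width below 3. Combining the bounds, tw(G) = 3.

Treewidth 3.
One optimal decomposition is:
Bags: B1 = {a, b, c, e}  B2 = {a, b, e, h}  B3 = {a, b, e, g}  B4 = {b, e, f, g}  B5 = {a, b, d, e}
Tree: B1–B2, B2–B3, B3–B4, B1–B5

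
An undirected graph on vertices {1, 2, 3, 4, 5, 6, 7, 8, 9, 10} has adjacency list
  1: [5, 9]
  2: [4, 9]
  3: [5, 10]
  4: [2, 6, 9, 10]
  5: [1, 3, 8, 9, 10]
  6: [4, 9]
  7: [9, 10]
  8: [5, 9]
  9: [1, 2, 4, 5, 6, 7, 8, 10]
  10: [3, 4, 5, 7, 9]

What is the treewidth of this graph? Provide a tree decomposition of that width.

Treewidth 2.
One optimal decomposition is:
Bags: B1 = {5, 8, 9}  B2 = {5, 9, 10}  B3 = {4, 9, 10}  B4 = {3, 5, 10}  B5 = {1, 5, 9}  B6 = {7, 9, 10}  B7 = {4, 6, 9}  B8 = {2, 4, 9}
Tree: B1–B2, B2–B3, B2–B4, B1–B5, B3–B6, B3–B7, B7–B8

Each bag holds 3 vertices, so the decomposition has width 2, which upper-bounds the treewidth. On the other hand G contains the 3-clique {1, 5, 9}. A clique must lie in a single bag of any decomposition, so no decomposition can have width below 2. Combining the bounds, tw(G) = 2.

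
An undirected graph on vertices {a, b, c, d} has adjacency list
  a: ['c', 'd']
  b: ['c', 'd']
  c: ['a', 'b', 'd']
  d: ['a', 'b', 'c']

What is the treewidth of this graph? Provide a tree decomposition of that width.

The largest bag has 3 vertices, giving width 2; this decomposition certifies tw(G) ≤ 2. Conversely, {a, c, d} is a clique of size 3, and the vertices of any clique must share a bag in every tree decomposition; so some bag has ≥ 3 vertices and tw(G) ≥ 2. The upper and lower bounds meet at 2, so that is the treewidth.

Treewidth 2.
One such decomposition:
Bags: B1 = {a, c, d}  B2 = {b, c, d}
Tree: B1–B2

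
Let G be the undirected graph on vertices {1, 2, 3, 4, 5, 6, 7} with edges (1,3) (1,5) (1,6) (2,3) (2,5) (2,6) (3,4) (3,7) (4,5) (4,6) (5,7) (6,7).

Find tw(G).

3

A width-3 tree decomposition is:
Bags: B1 = {3, 4, 5, 6}  B2 = {2, 3, 5, 6}  B3 = {1, 3, 5, 6}  B4 = {3, 5, 6, 7}
Tree: B1–B2, B2–B3, B3–B4
The largest bag has 4 vertices, giving width 3; this decomposition certifies tw(G) ≤ 3. For the lower bound: the 4 vertex sets {3,4}, {2,6}, {5}, {1} are disjoint, each induces a connected subgraph, and every pair is joined by at least one edge of G. Contracting each set to a single vertex therefore yields K_{4} as a minor, and since treewidth is minor-monotone, tw(G) ≥ tw(K_{4}) = 3. Combining the bounds, tw(G) = 3.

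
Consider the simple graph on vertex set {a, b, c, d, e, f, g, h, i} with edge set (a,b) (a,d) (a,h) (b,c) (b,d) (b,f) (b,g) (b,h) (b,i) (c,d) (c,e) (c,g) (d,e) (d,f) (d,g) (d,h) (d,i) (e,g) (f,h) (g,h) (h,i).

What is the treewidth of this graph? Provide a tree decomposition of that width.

Each bag holds 4 vertices, so the decomposition has width 3, which upper-bounds the treewidth. For the lower bound, the 4 vertices {c, d, e, g} are pairwise adjacent, and any tree decomposition puts a clique entirely inside one bag — forcing width ≥ 3. Hence tw(G) = 3 exactly.

Treewidth 3.
One such decomposition:
Bags: B1 = {b, d, g, h}  B2 = {b, c, d, g}  B3 = {a, b, d, h}  B4 = {c, d, e, g}  B5 = {b, d, f, h}  B6 = {b, d, h, i}
Tree: B1–B2, B1–B3, B2–B4, B3–B5, B1–B6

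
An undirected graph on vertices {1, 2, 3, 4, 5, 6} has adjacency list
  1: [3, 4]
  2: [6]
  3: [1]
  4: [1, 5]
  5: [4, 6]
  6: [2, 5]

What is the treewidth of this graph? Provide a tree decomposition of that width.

Treewidth 1.
One such decomposition:
Bags: B1 = {2, 6}  B2 = {5, 6}  B3 = {4, 5}  B4 = {1, 4}  B5 = {1, 3}
Tree: B1–B2, B2–B3, B3–B4, B4–B5

Each bag holds 2 vertices, so the decomposition has width 1, which upper-bounds the treewidth. Since G has at least one edge (e.g. 2–6), it is not an edgeless graph, so tw(G) ≥ 1. Therefore the treewidth is 1.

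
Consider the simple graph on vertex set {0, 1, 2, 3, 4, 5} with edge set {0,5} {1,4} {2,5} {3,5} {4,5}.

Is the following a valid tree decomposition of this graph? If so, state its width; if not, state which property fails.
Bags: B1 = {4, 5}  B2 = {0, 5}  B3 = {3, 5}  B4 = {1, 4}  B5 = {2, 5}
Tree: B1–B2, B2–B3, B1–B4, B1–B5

Vertex coverage: the bags together contain {0, 1, 2, 3, 4, 5}, the full vertex set. Edge coverage: each edge of G has both endpoints in at least one bag. Running intersection: for every vertex, the bags containing it form a connected subtree. All three properties hold, so this is a valid tree decomposition of width max|bag| − 1 = 1, and hence tw(G) ≤ 1.

Yes; width 1.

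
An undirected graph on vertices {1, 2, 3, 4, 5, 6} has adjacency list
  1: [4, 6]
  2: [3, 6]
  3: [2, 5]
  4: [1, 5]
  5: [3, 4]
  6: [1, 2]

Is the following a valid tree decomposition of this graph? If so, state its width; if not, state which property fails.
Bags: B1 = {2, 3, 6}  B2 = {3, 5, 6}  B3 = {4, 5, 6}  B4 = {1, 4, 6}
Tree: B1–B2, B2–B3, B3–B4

Yes; width 2.

Vertex coverage: the bags together contain {1, 2, 3, 4, 5, 6}, the full vertex set. Edge coverage: each edge of G has both endpoints in at least one bag. Running intersection: for every vertex, the bags containing it form a connected subtree. All three properties hold, so this is a valid tree decomposition of width max|bag| − 1 = 2, and hence tw(G) ≤ 2.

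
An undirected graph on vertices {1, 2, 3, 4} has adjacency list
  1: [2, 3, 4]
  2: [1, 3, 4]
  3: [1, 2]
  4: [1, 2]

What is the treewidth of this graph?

A width-2 tree decomposition is:
Bags: B1 = {1, 2, 3}  B2 = {1, 2, 4}
Tree: B1–B2
Every bag has size at most 3, so the width is 3 − 1 = 2 and tw(G) ≤ 2. On the other hand G contains the 3-clique {1, 2, 3}. A clique must lie in a single bag of any decomposition, so no decomposition can have width below 2. Combining the bounds, tw(G) = 2.

2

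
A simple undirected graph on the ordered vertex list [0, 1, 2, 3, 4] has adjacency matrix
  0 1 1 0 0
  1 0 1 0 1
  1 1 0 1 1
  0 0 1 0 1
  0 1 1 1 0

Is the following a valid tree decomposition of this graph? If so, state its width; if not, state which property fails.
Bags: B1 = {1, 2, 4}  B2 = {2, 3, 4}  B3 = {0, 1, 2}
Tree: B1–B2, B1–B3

Yes; width 2.

Checking the three conditions: (i) the bags cover all of {0, 1, 2, 3, 4}; (ii) for each edge, some bag contains both endpoints; (iii) the bags containing any fixed vertex form a subtree. All hold, so the decomposition is valid with width 3 − 1 = 2.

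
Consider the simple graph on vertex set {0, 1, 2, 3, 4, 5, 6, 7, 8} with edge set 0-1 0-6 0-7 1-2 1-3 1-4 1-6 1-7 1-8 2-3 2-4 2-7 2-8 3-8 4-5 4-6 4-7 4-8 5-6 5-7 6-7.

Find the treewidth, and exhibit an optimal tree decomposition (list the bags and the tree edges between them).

The largest bag has 4 vertices, giving width 3; this decomposition certifies tw(G) ≤ 3. For the lower bound, the 4 vertices {0, 1, 6, 7} are pairwise adjacent, and any tree decomposition puts a clique entirely inside one bag — forcing width ≥ 3. Hence tw(G) = 3 exactly.

Treewidth 3.
One optimal decomposition is:
Bags: B1 = {1, 4, 6, 7}  B2 = {4, 5, 6, 7}  B3 = {1, 2, 4, 7}  B4 = {0, 1, 6, 7}  B5 = {1, 2, 4, 8}  B6 = {1, 2, 3, 8}
Tree: B1–B2, B1–B3, B1–B4, B3–B5, B5–B6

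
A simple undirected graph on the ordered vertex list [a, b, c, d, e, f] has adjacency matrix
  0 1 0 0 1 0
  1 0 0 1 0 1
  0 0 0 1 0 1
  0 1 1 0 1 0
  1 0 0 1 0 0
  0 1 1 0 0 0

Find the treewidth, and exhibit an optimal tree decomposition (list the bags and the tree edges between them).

Treewidth 2.
One optimal decomposition is:
Bags: B1 = {a, d, e}  B2 = {a, b, d}  B3 = {b, c, d}  B4 = {b, c, f}
Tree: B1–B2, B2–B3, B3–B4

Every bag has size at most 3, so the width is 3 − 1 = 2 and tw(G) ≤ 2. For the lower bound, G contains the cycle e–a–b–d–e, so G is not a forest; only forests have treewidth ≤ 1, hence tw(G) ≥ 2. The upper and lower bounds meet at 2, so that is the treewidth.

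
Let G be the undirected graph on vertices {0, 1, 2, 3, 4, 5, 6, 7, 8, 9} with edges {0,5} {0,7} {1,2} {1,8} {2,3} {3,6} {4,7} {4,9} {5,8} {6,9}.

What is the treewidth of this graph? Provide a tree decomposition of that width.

Every bag has size at most 3, so the width is 3 − 1 = 2 and tw(G) ≤ 2. For the lower bound, G contains the cycle 2–1–8–5–0–7–4–9–6–3–2, so G is not a forest; only forests have treewidth ≤ 1, hence tw(G) ≥ 2. The upper and lower bounds meet at 2, so that is the treewidth.

Treewidth 2.
One such decomposition:
Bags: B1 = {1, 2, 8}  B2 = {2, 5, 8}  B3 = {0, 2, 5}  B4 = {0, 2, 7}  B5 = {2, 4, 7}  B6 = {2, 4, 9}  B7 = {2, 6, 9}  B8 = {2, 3, 6}
Tree: B1–B2, B2–B3, B3–B4, B4–B5, B5–B6, B6–B7, B7–B8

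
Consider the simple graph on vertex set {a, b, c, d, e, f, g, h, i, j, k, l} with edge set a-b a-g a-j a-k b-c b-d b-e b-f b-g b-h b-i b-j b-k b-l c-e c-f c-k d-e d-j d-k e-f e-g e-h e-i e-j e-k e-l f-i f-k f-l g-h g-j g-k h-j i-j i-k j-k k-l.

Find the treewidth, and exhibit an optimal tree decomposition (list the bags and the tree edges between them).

Treewidth 4.
One optimal decomposition is:
Bags: B1 = {b, e, f, i, k}  B2 = {b, c, e, f, k}  B3 = {b, e, i, j, k}  B4 = {b, e, g, j, k}  B5 = {b, d, e, j, k}  B6 = {a, b, g, j, k}  B7 = {b, e, g, h, j}  B8 = {b, e, f, k, l}
Tree: B1–B2, B1–B3, B3–B4, B3–B5, B4–B6, B4–B7, B2–B8

Each bag holds 5 vertices, so the decomposition has width 4, which upper-bounds the treewidth. Conversely, {b, e, g, h, j} is a clique of size 5, and the vertices of any clique must share a bag in every tree decomposition; so some bag has ≥ 5 vertices and tw(G) ≥ 4. Combining the bounds, tw(G) = 4.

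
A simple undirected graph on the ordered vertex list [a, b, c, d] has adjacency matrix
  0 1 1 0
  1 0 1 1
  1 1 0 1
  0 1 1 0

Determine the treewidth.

2

A width-2 tree decomposition is:
Bags: B1 = {a, b, c}  B2 = {b, c, d}
Tree: B1–B2
The largest bag has 3 vertices, giving width 2; this decomposition certifies tw(G) ≤ 2. Conversely, {b, c, d} is a clique of size 3, and the vertices of any clique must share a bag in every tree decomposition; so some bag has ≥ 3 vertices and tw(G) ≥ 2. Hence tw(G) = 2 exactly.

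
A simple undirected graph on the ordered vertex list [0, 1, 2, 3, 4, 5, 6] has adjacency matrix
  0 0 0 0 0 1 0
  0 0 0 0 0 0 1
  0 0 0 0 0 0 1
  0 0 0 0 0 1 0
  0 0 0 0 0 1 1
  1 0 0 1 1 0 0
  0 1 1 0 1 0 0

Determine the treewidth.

1

A width-1 tree decomposition is:
Bags: B1 = {3, 5}  B2 = {4, 5}  B3 = {4, 6}  B4 = {2, 6}  B5 = {0, 5}  B6 = {1, 6}
Tree: B1–B2, B2–B3, B3–B4, B1–B5, B3–B6
Each bag holds 2 vertices, so the decomposition has width 1, which upper-bounds the treewidth. Since G has at least one edge (e.g. 3–5), it is not an edgeless graph, so tw(G) ≥ 1. Therefore the treewidth is 1.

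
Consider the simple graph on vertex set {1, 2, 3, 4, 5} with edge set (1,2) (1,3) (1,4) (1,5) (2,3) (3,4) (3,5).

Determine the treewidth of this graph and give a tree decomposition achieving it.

Treewidth 2.
One such decomposition:
Bags: B1 = {1, 3, 4}  B2 = {1, 2, 3}  B3 = {1, 3, 5}
Tree: B1–B2, B2–B3

Every bag has size at most 3, so the width is 3 − 1 = 2 and tw(G) ≤ 2. Conversely, {1, 2, 3} is a clique of size 3, and the vertices of any clique must share a bag in every tree decomposition; so some bag has ≥ 3 vertices and tw(G) ≥ 2. Hence tw(G) = 2 exactly.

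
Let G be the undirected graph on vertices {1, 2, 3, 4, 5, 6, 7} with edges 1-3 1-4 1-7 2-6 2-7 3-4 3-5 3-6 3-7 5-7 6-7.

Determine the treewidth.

A width-2 tree decomposition is:
Bags: B1 = {1, 3, 7}  B2 = {3, 5, 7}  B3 = {3, 6, 7}  B4 = {1, 3, 4}  B5 = {2, 6, 7}
Tree: B1–B2, B2–B3, B1–B4, B3–B5
Each bag holds 3 vertices, so the decomposition has width 2, which upper-bounds the treewidth. On the other hand G contains the 3-clique {2, 6, 7}. A clique must lie in a single bag of any decomposition, so no decomposition can have width below 2. The upper and lower bounds meet at 2, so that is the treewidth.

2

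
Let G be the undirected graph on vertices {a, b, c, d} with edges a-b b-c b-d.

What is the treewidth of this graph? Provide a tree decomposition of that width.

The largest bag has 2 vertices, giving width 1; this decomposition certifies tw(G) ≤ 1. Any graph with an edge has treewidth ≥ 1, and G has the edge d–b. Hence tw(G) = 1 exactly.

Treewidth 1.
Bags: B1 = {b, d}  B2 = {b, c}  B3 = {a, b}
Tree: B1–B2, B1–B3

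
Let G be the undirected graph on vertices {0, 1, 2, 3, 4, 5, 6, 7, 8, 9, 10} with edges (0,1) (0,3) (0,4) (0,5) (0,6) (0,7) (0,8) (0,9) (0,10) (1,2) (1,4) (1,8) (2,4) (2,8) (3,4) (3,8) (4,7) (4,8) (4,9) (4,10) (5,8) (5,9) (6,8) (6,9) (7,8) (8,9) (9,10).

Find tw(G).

A width-3 tree decomposition is:
Bags: B1 = {0, 5, 8, 9}  B2 = {0, 4, 8, 9}  B3 = {0, 3, 4, 8}  B4 = {0, 6, 8, 9}  B5 = {0, 4, 9, 10}  B6 = {0, 4, 7, 8}  B7 = {0, 1, 4, 8}  B8 = {1, 2, 4, 8}
Tree: B1–B2, B2–B3, B2–B4, B2–B5, B3–B6, B2–B7, B7–B8
Each bag holds 4 vertices, so the decomposition has width 3, which upper-bounds the treewidth. Conversely, {0, 1, 4, 8} is a clique of size 4, and the vertices of any clique must share a bag in every tree decomposition; so some bag has ≥ 4 vertices and tw(G) ≥ 3. The upper and lower bounds meet at 3, so that is the treewidth.

3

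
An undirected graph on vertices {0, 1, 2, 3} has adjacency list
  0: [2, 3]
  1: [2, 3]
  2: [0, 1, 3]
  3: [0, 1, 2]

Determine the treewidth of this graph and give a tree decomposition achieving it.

Treewidth 2.
Bags: B1 = {0, 2, 3}  B2 = {1, 2, 3}
Tree: B1–B2

Every bag has size at most 3, so the width is 3 − 1 = 2 and tw(G) ≤ 2. Conversely, {0, 2, 3} is a clique of size 3, and the vertices of any clique must share a bag in every tree decomposition; so some bag has ≥ 3 vertices and tw(G) ≥ 2. Hence tw(G) = 2 exactly.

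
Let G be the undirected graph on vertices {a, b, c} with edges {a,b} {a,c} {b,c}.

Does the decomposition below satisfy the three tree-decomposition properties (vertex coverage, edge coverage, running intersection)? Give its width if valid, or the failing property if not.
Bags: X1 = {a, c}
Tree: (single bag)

A tree decomposition must satisfy three properties: every vertex lies in some bag; for every edge, both endpoints lie together in some bag; and for every vertex, the bags containing it form a connected subtree. Here vertex b appears in no bag, so the decomposition is invalid.

No — vertex b appears in no bag.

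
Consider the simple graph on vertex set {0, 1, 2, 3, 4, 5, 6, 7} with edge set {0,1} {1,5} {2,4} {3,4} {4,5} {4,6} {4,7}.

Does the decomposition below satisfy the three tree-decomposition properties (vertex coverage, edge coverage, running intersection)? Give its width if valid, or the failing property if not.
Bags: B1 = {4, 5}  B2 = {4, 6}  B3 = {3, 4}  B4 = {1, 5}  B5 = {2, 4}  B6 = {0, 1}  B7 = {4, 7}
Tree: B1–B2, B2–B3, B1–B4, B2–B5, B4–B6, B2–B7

Checking the three conditions: (i) the bags cover all of {0, 1, 2, 3, 4, 5, 6, 7}; (ii) for each edge, some bag contains both endpoints; (iii) the bags containing any fixed vertex form a subtree. All hold, so the decomposition is valid with width 2 − 1 = 1.

Yes; width 1.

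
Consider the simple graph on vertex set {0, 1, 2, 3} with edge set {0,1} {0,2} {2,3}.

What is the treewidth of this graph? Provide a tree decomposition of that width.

Treewidth 1.
One optimal decomposition is:
Bags: B1 = {2, 3}  B2 = {0, 2}  B3 = {0, 1}
Tree: B1–B2, B2–B3

Every bag has size at most 2, so the width is 2 − 1 = 1 and tw(G) ≤ 1. Since G has at least one edge (e.g. 3–2), it is not an edgeless graph, so tw(G) ≥ 1. Therefore the treewidth is 1.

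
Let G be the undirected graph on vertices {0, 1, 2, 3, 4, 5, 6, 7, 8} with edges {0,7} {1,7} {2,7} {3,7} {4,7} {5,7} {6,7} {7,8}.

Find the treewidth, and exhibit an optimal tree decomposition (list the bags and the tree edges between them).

Treewidth 1.
One optimal decomposition is:
Bags: B1 = {2, 7}  B2 = {4, 7}  B3 = {7, 8}  B4 = {3, 7}  B5 = {6, 7}  B6 = {0, 7}  B7 = {5, 7}  B8 = {1, 7}
Tree: B1–B2, B1–B3, B3–B4, B1–B5, B3–B6, B1–B7, B3–B8

The largest bag has 2 vertices, giving width 1; this decomposition certifies tw(G) ≤ 1. Any graph with an edge has treewidth ≥ 1, and G has the edge 7–2. The upper and lower bounds meet at 1, so that is the treewidth.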